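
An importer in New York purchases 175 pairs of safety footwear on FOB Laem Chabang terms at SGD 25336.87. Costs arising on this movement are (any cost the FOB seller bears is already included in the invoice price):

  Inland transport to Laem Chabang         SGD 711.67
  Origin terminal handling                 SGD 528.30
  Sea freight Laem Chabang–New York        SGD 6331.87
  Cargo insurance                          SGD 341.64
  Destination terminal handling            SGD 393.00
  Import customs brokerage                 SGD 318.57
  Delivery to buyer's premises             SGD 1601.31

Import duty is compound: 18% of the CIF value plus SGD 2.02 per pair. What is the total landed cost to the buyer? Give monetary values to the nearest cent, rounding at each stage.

FOB: the seller bears costs until goods are on board at the origin port; the buyer bears freight, insurance and all costs thereafter.
Already in the invoice (seller's account under FOB): inland to port, origin terminal — exclude.
CIF value = FOB price + freight + insurance = 25336.87 + 6331.87 + 341.64 = 32010.38
Ad valorem component: 32010.38 × 18% = 5761.87
Specific component: 175 × 2.02 = 353.50
Import duty = 5761.87 + 353.50 = 6115.37
Buyer bears: freight 6331.87 + insurance 341.64 + destination terminal 393.00 + brokerage 318.57 + delivery 1601.31 + duty 6115.37 = 15101.76
Landed cost = invoice 25336.87 + 15101.76 = 40438.63

Total landed cost: SGD 40438.63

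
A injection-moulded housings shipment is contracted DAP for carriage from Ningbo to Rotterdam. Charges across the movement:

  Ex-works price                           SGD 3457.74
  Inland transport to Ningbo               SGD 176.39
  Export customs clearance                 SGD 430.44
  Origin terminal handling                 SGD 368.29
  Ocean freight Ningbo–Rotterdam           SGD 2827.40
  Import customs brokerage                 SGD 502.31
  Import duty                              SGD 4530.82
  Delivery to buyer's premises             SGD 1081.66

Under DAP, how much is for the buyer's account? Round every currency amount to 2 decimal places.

DAP: the seller bears all costs to the named destination except import duty and clearance.
Seller's account: goods 3457.74 + inland to port 176.39 + export clearance 430.44 + origin terminal 368.29 + freight 2827.40 + delivery 1081.66 = 8341.92
Buyer's account: brokerage 502.31 + duty 4530.82 = 5033.13

Buyer's account: SGD 5033.13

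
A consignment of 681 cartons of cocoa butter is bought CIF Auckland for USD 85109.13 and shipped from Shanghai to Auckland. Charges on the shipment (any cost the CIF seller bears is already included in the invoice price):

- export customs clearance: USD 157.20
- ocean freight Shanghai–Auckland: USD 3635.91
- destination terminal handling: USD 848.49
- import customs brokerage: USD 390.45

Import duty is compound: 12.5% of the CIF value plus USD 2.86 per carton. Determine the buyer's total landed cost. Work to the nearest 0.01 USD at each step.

CIF: the seller pays costs through ocean freight and marine insurance to the destination port.
Already in the invoice (seller's account under CIF): export clearance, freight — exclude.
The CIF price already equals the CIF value: 85109.13
Ad valorem component: 85109.13 × 12.5% = 10638.64
Specific component: 681 × 2.86 = 1947.66
Import duty = 10638.64 + 1947.66 = 12586.30
Buyer bears: destination terminal 848.49 + brokerage 390.45 + duty 12586.30 = 13825.24
Landed cost = invoice 85109.13 + 13825.24 = 98934.37

Total landed cost: USD 98934.37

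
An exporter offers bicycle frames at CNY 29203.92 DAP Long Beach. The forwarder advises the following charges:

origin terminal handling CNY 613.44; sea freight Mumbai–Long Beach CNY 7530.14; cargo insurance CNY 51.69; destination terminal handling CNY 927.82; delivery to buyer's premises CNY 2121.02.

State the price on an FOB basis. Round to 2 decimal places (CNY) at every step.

Not relevant to the conversion: origin terminal — on the seller under both DAP and FOB; already in the DAP price and stays in the FOB price.
From DAP to FOB, the seller no longer bears: freight, insurance, destination terminal, delivery.
FOB price = 29203.92 − 7530.14 − 51.69 − 927.82 − 2121.02 = 18573.25

FOB price: CNY 18573.25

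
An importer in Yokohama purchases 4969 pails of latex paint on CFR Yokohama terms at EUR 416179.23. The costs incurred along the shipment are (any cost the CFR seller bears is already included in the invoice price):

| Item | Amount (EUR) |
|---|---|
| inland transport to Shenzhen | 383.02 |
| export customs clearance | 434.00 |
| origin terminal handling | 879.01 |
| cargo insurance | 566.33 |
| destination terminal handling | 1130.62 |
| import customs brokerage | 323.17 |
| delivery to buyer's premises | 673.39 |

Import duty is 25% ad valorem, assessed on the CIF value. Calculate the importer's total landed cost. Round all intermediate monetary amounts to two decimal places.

CFR: the seller pays costs through ocean freight to the destination port, but not insurance.
Already in the invoice (seller's account under CFR): inland to port, export clearance, origin terminal — exclude.
CIF value = CFR price + insurance = 416179.23 + 566.33 = 416745.56
Import duty = 416745.56 × 25% = 104186.39
Buyer bears: insurance 566.33 + destination terminal 1130.62 + brokerage 323.17 + delivery 673.39 + duty 104186.39 = 106879.90
Landed cost = invoice 416179.23 + 106879.90 = 523059.13

Total landed cost: EUR 523059.13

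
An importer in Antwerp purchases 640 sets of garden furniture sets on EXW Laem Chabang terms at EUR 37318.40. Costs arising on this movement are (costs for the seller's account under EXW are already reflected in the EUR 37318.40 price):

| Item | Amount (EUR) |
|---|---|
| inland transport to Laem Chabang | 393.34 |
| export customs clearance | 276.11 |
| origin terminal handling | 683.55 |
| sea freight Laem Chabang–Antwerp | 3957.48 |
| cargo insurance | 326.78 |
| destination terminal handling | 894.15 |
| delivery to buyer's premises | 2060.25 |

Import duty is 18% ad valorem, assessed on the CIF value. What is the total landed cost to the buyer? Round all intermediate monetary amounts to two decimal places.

EXW: the seller makes goods available at their premises; the buyer bears all onward costs.
CIF value = EXW price + inland to port + export clearance + origin terminal + freight + insurance = 37318.40 + 393.34 + 276.11 + 683.55 + 3957.48 + 326.78 = 42955.66
Import duty = 42955.66 × 18% = 7732.02
Buyer bears: inland to port 393.34 + export clearance 276.11 + origin terminal 683.55 + freight 3957.48 + insurance 326.78 + destination terminal 894.15 + delivery 2060.25 + duty 7732.02 = 16323.68
Landed cost = invoice 37318.40 + 16323.68 = 53642.08

Total landed cost: EUR 53642.08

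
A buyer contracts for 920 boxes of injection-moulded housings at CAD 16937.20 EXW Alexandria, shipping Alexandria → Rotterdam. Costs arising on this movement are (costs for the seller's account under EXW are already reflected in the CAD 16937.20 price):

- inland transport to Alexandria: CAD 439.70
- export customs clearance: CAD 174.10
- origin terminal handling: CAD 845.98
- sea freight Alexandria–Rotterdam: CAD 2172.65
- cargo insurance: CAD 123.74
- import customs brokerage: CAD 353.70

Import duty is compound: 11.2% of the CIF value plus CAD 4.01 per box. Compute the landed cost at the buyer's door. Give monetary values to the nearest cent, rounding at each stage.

Total landed cost: CAD 27053.93

EXW: the seller makes goods available at their premises; the buyer bears all onward costs.
CIF value = EXW price + inland to port + export clearance + origin terminal + freight + insurance = 16937.20 + 439.70 + 174.10 + 845.98 + 2172.65 + 123.74 = 20693.37
Ad valorem component: 20693.37 × 11.2% = 2317.66
Specific component: 920 × 4.01 = 3689.20
Import duty = 2317.66 + 3689.20 = 6006.86
Buyer bears: inland to port 439.70 + export clearance 174.10 + origin terminal 845.98 + freight 2172.65 + insurance 123.74 + brokerage 353.70 + duty 6006.86 = 10116.73
Landed cost = invoice 16937.20 + 10116.73 = 27053.93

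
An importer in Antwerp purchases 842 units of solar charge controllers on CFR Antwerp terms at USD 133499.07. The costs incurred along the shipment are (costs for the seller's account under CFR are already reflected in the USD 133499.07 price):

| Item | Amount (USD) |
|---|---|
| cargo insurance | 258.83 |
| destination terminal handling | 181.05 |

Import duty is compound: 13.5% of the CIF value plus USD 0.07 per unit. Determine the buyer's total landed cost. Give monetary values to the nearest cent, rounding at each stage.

CFR: the seller pays costs through ocean freight to the destination port, but not insurance.
CIF value = CFR price + insurance = 133499.07 + 258.83 = 133757.90
Ad valorem component: 133757.90 × 13.5% = 18057.32
Specific component: 842 × 0.07 = 58.94
Import duty = 18057.32 + 58.94 = 18116.26
Buyer bears: insurance 258.83 + destination terminal 181.05 + duty 18116.26 = 18556.14
Landed cost = invoice 133499.07 + 18556.14 = 152055.21

Total landed cost: USD 152055.21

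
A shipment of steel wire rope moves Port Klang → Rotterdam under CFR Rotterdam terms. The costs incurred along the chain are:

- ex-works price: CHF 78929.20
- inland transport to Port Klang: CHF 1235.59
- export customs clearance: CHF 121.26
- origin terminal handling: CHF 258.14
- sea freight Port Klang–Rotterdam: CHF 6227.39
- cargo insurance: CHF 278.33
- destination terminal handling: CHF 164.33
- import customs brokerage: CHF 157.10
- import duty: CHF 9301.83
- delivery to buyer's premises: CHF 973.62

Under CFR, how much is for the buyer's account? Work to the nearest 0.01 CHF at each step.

Buyer's account: CHF 10875.21

CFR: the seller pays costs through ocean freight to the destination port, but not insurance.
Seller's account: goods 78929.20 + inland to port 1235.59 + export clearance 121.26 + origin terminal 258.14 + freight 6227.39 = 86771.58
Buyer's account: insurance 278.33 + destination terminal 164.33 + brokerage 157.10 + duty 9301.83 + delivery 973.62 = 10875.21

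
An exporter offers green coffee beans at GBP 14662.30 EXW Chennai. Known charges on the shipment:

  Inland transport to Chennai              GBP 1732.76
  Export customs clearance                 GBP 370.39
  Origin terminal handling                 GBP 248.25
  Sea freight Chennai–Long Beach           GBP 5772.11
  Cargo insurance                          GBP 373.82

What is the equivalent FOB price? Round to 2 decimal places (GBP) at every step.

FOB price: GBP 17013.70

Not relevant to the conversion: freight, insurance — on the buyer under both terms; not part of either seller's price.
From EXW to FOB, the seller additionally bears: inland to port, export clearance, origin terminal.
FOB price = 14662.30 + 1732.76 + 370.39 + 248.25 = 17013.70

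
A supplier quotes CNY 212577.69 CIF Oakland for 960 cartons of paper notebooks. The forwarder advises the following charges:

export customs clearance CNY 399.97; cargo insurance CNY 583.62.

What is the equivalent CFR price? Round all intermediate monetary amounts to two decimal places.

CFR price: CNY 211994.07

Not relevant to the conversion: export clearance — on the seller under both CIF and CFR; already in the CIF price and stays in the CFR price.
From CIF to CFR, the seller no longer bears: insurance.
CFR price = 212577.69 − 583.62 = 211994.07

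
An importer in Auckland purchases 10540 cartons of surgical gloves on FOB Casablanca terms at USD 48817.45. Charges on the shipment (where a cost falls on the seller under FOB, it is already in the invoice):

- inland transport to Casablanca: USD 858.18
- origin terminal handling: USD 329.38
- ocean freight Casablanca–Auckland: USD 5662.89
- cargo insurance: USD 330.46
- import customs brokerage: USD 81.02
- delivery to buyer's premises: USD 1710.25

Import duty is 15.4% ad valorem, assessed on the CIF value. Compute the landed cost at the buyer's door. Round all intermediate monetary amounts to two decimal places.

Total landed cost: USD 65042.93

FOB: the seller bears costs until goods are on board at the origin port; the buyer bears freight, insurance and all costs thereafter.
Already in the invoice (seller's account under FOB): inland to port, origin terminal — exclude.
CIF value = FOB price + freight + insurance = 48817.45 + 5662.89 + 330.46 = 54810.80
Import duty = 54810.80 × 15.4% = 8440.86
Buyer bears: freight 5662.89 + insurance 330.46 + brokerage 81.02 + delivery 1710.25 + duty 8440.86 = 16225.48
Landed cost = invoice 48817.45 + 16225.48 = 65042.93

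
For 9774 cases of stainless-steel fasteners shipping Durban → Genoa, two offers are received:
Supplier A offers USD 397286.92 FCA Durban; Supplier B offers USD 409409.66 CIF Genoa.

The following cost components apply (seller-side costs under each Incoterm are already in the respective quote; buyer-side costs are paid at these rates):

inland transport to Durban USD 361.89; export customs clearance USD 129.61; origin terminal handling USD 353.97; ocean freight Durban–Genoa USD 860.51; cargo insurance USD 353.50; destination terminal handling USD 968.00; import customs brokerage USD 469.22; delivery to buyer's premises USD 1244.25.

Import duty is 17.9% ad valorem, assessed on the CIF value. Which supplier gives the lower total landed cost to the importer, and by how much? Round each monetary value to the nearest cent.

Supplier A (FCA):
CIF value = FCA price + origin terminal + freight + insurance = 397286.92 + 353.97 + 860.51 + 353.50 = 398854.90
Import duty = 398854.90 × 17.9% = 71395.03
Buyer bears (A): 353.97 + 860.51 + 353.50 + 968.00 + 469.22 + 1244.25 = 4249.45
Landed cost (A) = invoice 397286.92 + 4249.45 + duty 71395.03 = 472931.40
Supplier B (CIF):
The CIF price already equals the CIF value: 409409.66
Import duty = 409409.66 × 17.9% = 73284.33
Buyer bears (B): 968.00 + 469.22 + 1244.25 = 2681.47
Landed cost (B) = invoice 409409.66 + 2681.47 + duty 73284.33 = 485375.46
Difference = |472931.40 − 485375.46| = 12444.06

Supplier A is cheaper by USD 12444.06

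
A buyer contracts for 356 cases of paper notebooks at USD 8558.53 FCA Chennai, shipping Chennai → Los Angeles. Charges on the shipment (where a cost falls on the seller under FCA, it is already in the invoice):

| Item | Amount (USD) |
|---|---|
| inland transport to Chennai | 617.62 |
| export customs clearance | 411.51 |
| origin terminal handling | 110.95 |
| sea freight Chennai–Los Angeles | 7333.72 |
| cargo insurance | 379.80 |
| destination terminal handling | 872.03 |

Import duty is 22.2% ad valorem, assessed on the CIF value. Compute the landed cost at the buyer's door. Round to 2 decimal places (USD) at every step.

Total landed cost: USD 20892.06

FCA: the seller delivers export-cleared goods to the carrier; the buyer bears costs from that point.
Already in the invoice (seller's account under FCA): inland to port, export clearance — exclude.
CIF value = FCA price + origin terminal + freight + insurance = 8558.53 + 110.95 + 7333.72 + 379.80 = 16383.00
Import duty = 16383.00 × 22.2% = 3637.03
Buyer bears: origin terminal 110.95 + freight 7333.72 + insurance 379.80 + destination terminal 872.03 + duty 3637.03 = 12333.53
Landed cost = invoice 8558.53 + 12333.53 = 20892.06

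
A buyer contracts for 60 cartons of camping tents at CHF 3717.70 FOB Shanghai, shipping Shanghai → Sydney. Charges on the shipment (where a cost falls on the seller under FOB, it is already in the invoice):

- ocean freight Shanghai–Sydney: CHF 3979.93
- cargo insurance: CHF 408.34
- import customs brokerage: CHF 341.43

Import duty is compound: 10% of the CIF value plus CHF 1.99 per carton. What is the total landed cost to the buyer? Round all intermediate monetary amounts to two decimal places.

FOB: the seller bears costs until goods are on board at the origin port; the buyer bears freight, insurance and all costs thereafter.
CIF value = FOB price + freight + insurance = 3717.70 + 3979.93 + 408.34 = 8105.97
Ad valorem component: 8105.97 × 10% = 810.60
Specific component: 60 × 1.99 = 119.40
Import duty = 810.60 + 119.40 = 930.00
Buyer bears: freight 3979.93 + insurance 408.34 + brokerage 341.43 + duty 930.00 = 5659.70
Landed cost = invoice 3717.70 + 5659.70 = 9377.40

Total landed cost: CHF 9377.40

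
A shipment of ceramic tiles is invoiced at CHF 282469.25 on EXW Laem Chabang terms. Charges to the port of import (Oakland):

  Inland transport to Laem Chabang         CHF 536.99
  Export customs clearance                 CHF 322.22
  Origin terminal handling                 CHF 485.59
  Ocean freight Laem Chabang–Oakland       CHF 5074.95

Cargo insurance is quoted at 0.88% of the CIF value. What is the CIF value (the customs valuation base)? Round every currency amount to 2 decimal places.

Let C be the CIF value. C = EXW price + pre-shipment costs + freight + 0.88% × C
C − 0.88% × C = 282469.25 + 536.99 + 322.22 + 485.59 + 5074.95
0.9912 × C = 288889.00
C = 288889.00 / 0.9912 = 291453.79
Insurance premium = 0.88% × 291453.79 = 2564.79

CIF value: CHF 291453.79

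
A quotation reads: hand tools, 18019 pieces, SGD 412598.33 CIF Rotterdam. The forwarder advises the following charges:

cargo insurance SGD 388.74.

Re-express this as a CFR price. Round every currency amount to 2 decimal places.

From CIF to CFR, the seller no longer bears: insurance.
CFR price = 412598.33 − 388.74 = 412209.59

CFR price: SGD 412209.59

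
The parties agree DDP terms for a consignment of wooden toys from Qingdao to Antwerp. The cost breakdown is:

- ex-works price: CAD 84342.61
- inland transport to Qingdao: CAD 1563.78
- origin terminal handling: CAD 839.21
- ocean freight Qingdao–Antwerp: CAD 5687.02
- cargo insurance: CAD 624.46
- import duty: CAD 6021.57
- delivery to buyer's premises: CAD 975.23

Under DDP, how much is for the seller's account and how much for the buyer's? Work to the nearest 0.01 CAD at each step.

Seller: CAD 100053.88; buyer: CAD 0.00

DDP: the seller bears all costs including import duty.
Seller's account: goods 84342.61 + inland to port 1563.78 + origin terminal 839.21 + freight 5687.02 + insurance 624.46 + duty 6021.57 + delivery 975.23 = 100053.88
Buyer's account: 0.00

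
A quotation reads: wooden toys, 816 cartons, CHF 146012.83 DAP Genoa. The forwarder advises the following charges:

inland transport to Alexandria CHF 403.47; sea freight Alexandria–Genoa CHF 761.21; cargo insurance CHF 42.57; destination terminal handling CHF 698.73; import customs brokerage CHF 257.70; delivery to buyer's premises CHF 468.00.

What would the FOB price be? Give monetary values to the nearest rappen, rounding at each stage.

Not relevant to the conversion: inland to port — on the seller under both DAP and FOB; already in the DAP price and stays in the FOB price. brokerage — on the buyer under both terms; not part of either seller's price.
From DAP to FOB, the seller no longer bears: freight, insurance, destination terminal, delivery.
FOB price = 146012.83 − 761.21 − 42.57 − 698.73 − 468.00 = 144042.32

FOB price: CHF 144042.32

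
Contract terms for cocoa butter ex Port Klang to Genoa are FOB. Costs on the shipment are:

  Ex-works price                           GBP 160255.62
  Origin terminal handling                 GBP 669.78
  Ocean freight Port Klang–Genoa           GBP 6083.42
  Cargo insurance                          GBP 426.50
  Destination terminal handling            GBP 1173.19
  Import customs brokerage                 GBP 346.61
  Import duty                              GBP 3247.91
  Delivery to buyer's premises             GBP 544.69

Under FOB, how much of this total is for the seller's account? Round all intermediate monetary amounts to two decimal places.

FOB: the seller bears costs until goods are on board at the origin port; the buyer bears freight, insurance and all costs thereafter.
Seller's account: goods 160255.62 + origin terminal 669.78 = 160925.40
Buyer's account: freight 6083.42 + insurance 426.50 + destination terminal 1173.19 + brokerage 346.61 + duty 3247.91 + delivery 544.69 = 11822.32

Seller's account: GBP 160925.40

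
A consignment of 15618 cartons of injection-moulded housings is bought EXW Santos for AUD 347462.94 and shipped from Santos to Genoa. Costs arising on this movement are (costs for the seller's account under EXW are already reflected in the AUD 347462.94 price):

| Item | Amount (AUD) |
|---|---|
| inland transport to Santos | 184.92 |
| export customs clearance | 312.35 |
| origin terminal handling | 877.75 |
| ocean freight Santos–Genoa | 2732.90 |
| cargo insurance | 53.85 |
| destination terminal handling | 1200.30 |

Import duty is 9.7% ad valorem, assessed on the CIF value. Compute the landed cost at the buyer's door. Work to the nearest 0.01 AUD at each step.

EXW: the seller makes goods available at their premises; the buyer bears all onward costs.
CIF value = EXW price + inland to port + export clearance + origin terminal + freight + insurance = 347462.94 + 184.92 + 312.35 + 877.75 + 2732.90 + 53.85 = 351624.71
Import duty = 351624.71 × 9.7% = 34107.60
Buyer bears: inland to port 184.92 + export clearance 312.35 + origin terminal 877.75 + freight 2732.90 + insurance 53.85 + destination terminal 1200.30 + duty 34107.60 = 39469.67
Landed cost = invoice 347462.94 + 39469.67 = 386932.61

Total landed cost: AUD 386932.61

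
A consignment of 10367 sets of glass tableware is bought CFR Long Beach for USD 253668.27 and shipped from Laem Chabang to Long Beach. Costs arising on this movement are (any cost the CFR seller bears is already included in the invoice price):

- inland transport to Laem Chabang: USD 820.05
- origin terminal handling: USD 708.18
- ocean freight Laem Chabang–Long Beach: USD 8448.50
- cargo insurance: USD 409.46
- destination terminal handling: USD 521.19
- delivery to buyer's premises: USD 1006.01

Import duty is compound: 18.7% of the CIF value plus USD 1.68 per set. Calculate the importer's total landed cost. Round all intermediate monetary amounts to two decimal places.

CFR: the seller pays costs through ocean freight to the destination port, but not insurance.
Already in the invoice (seller's account under CFR): inland to port, origin terminal, freight — exclude.
CIF value = CFR price + insurance = 253668.27 + 409.46 = 254077.73
Ad valorem component: 254077.73 × 18.7% = 47512.54
Specific component: 10367 × 1.68 = 17416.56
Import duty = 47512.54 + 17416.56 = 64929.10
Buyer bears: insurance 409.46 + destination terminal 521.19 + delivery 1006.01 + duty 64929.10 = 66865.76
Landed cost = invoice 253668.27 + 66865.76 = 320534.03

Total landed cost: USD 320534.03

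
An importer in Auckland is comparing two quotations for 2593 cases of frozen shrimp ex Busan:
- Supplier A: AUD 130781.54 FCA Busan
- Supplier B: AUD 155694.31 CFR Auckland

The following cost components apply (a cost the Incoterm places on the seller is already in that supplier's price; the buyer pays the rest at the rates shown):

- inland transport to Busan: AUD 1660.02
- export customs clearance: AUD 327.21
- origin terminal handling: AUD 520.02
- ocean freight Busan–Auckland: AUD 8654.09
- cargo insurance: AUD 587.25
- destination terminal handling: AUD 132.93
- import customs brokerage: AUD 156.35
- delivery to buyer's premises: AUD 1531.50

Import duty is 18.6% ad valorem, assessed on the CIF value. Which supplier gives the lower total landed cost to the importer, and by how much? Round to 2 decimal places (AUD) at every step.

Supplier A is cheaper by AUD 18666.05

Supplier A (FCA):
CIF value = FCA price + origin terminal + freight + insurance = 130781.54 + 520.02 + 8654.09 + 587.25 = 140542.90
Import duty = 140542.90 × 18.6% = 26140.98
Buyer bears (A): 520.02 + 8654.09 + 587.25 + 132.93 + 156.35 + 1531.50 = 11582.14
Landed cost (A) = invoice 130781.54 + 11582.14 + duty 26140.98 = 168504.66
Supplier B (CFR):
CIF value = CFR price + insurance = 155694.31 + 587.25 = 156281.56
Import duty = 156281.56 × 18.6% = 29068.37
Buyer bears (B): 587.25 + 132.93 + 156.35 + 1531.50 = 2408.03
Landed cost (B) = invoice 155694.31 + 2408.03 + duty 29068.37 = 187170.71
Difference = |168504.66 − 187170.71| = 18666.05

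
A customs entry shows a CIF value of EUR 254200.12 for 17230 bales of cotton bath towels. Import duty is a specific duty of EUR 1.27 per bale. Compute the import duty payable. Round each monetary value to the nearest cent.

Import duty = 17230 × 1.27 = 21882.10

Import duty: EUR 21882.10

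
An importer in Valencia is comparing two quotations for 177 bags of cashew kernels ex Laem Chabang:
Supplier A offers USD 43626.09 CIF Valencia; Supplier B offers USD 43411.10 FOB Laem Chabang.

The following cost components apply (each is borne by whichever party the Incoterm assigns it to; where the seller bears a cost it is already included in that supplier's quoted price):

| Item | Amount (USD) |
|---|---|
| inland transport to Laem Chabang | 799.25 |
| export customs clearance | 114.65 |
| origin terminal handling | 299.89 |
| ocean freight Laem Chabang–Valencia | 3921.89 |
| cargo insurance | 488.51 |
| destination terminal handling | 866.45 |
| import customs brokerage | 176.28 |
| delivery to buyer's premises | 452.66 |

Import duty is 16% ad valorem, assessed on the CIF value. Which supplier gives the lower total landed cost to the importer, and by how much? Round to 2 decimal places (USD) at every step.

Supplier A is cheaper by USD 4866.68

Supplier A (CIF):
The CIF price already equals the CIF value: 43626.09
Import duty = 43626.09 × 16% = 6980.17
Buyer bears (A): 866.45 + 176.28 + 452.66 = 1495.39
Landed cost (A) = invoice 43626.09 + 1495.39 + duty 6980.17 = 52101.65
Supplier B (FOB):
CIF value = FOB price + freight + insurance = 43411.10 + 3921.89 + 488.51 = 47821.50
Import duty = 47821.50 × 16% = 7651.44
Buyer bears (B): 3921.89 + 488.51 + 866.45 + 176.28 + 452.66 = 5905.79
Landed cost (B) = invoice 43411.10 + 5905.79 + duty 7651.44 = 56968.33
Difference = |52101.65 − 56968.33| = 4866.68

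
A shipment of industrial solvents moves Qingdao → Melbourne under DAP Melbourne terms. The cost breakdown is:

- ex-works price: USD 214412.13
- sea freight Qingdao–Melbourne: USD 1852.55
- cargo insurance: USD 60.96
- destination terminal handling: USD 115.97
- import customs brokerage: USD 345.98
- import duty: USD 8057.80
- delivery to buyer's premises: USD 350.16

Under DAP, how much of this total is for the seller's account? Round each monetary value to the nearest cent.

Seller's account: USD 216791.77

DAP: the seller bears all costs to the named destination except import duty and clearance.
Seller's account: goods 214412.13 + freight 1852.55 + insurance 60.96 + destination terminal 115.97 + delivery 350.16 = 216791.77
Buyer's account: brokerage 345.98 + duty 8057.80 = 8403.78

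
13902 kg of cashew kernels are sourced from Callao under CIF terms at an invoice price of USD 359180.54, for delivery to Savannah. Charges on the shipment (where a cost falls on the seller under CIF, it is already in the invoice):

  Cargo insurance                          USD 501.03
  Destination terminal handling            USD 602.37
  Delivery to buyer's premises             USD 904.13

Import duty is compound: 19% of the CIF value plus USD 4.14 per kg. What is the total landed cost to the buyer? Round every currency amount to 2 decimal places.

CIF: the seller pays costs through ocean freight and marine insurance to the destination port.
Already in the invoice (seller's account under CIF): insurance — exclude.
The CIF price already equals the CIF value: 359180.54
Ad valorem component: 359180.54 × 19% = 68244.30
Specific component: 13902 × 4.14 = 57554.28
Import duty = 68244.30 + 57554.28 = 125798.58
Buyer bears: destination terminal 602.37 + delivery 904.13 + duty 125798.58 = 127305.08
Landed cost = invoice 359180.54 + 127305.08 = 486485.62

Total landed cost: USD 486485.62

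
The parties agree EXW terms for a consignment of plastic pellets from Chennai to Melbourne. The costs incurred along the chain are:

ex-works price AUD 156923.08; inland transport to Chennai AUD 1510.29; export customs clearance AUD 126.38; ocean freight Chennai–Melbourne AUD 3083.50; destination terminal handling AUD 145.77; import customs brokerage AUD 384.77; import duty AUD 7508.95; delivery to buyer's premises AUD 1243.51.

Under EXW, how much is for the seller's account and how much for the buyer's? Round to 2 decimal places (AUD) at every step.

Seller: AUD 156923.08; buyer: AUD 14003.17

EXW: the seller makes goods available at their premises; the buyer bears all onward costs.
Seller's account: goods 156923.08 = 156923.08
Buyer's account: inland to port 1510.29 + export clearance 126.38 + freight 3083.50 + destination terminal 145.77 + brokerage 384.77 + duty 7508.95 + delivery 1243.51 = 14003.17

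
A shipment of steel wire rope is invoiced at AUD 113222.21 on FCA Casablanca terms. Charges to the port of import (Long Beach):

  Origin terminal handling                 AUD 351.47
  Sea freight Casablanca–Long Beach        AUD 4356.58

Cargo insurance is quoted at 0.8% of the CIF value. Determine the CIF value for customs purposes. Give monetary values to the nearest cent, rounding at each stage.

Let C be the CIF value. C = FCA price + pre-shipment costs + freight + 0.8% × C
C − 0.8% × C = 113222.21 + 351.47 + 4356.58
0.992 × C = 117930.26
C = 117930.26 / 0.992 = 118881.31
Insurance premium = 0.8% × 118881.31 = 951.05

CIF value: AUD 118881.31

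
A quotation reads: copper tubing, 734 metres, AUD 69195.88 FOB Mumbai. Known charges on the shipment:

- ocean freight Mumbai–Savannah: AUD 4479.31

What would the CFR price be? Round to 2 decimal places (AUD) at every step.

From FOB to CFR, the seller additionally bears: freight.
CFR price = 69195.88 + 4479.31 = 73675.19

CFR price: AUD 73675.19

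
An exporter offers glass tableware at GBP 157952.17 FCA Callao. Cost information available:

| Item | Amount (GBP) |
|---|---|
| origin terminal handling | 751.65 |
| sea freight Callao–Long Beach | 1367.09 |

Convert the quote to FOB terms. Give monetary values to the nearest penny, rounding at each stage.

Not relevant to the conversion: freight — on the buyer under both terms; not part of either seller's price.
From FCA to FOB, the seller additionally bears: origin terminal.
FOB price = 157952.17 + 751.65 = 158703.82

FOB price: GBP 158703.82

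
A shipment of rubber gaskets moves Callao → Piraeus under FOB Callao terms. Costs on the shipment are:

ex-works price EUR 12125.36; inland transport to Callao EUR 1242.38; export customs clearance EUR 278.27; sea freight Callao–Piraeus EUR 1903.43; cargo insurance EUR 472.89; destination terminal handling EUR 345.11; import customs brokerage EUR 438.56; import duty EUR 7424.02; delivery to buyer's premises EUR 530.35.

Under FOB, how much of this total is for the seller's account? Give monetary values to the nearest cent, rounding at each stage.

Seller's account: EUR 13646.01

FOB: the seller bears costs until goods are on board at the origin port; the buyer bears freight, insurance and all costs thereafter.
Seller's account: goods 12125.36 + inland to port 1242.38 + export clearance 278.27 = 13646.01
Buyer's account: freight 1903.43 + insurance 472.89 + destination terminal 345.11 + brokerage 438.56 + duty 7424.02 + delivery 530.35 = 11114.36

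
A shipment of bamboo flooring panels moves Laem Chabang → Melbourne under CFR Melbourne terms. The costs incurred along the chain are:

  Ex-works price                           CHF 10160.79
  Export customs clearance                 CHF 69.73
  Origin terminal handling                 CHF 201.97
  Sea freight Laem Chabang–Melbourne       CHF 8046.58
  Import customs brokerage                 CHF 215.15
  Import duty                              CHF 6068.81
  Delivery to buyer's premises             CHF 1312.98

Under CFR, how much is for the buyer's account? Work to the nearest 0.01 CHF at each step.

Buyer's account: CHF 7596.94

CFR: the seller pays costs through ocean freight to the destination port, but not insurance.
Seller's account: goods 10160.79 + export clearance 69.73 + origin terminal 201.97 + freight 8046.58 = 18479.07
Buyer's account: brokerage 215.15 + duty 6068.81 + delivery 1312.98 = 7596.94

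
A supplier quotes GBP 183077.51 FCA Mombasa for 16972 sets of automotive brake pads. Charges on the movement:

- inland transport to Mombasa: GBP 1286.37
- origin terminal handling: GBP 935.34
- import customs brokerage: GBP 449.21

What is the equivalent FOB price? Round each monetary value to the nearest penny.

Not relevant to the conversion: inland to port — on the seller under both FCA and FOB; already in the FCA price and stays in the FOB price. brokerage — on the buyer under both terms; not part of either seller's price.
From FCA to FOB, the seller additionally bears: origin terminal.
FOB price = 183077.51 + 935.34 = 184012.85

FOB price: GBP 184012.85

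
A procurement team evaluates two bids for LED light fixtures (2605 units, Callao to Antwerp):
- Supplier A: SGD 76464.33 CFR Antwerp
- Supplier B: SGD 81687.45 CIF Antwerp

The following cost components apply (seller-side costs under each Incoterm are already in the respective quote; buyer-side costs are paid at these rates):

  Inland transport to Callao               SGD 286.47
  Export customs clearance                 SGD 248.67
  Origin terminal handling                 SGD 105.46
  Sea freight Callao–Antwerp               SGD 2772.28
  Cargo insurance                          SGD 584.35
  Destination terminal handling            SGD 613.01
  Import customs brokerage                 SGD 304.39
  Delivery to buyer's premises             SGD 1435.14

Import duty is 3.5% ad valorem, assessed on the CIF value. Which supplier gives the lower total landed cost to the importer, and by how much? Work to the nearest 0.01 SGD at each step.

Supplier A is cheaper by SGD 4801.13

Supplier A (CFR):
CIF value = CFR price + insurance = 76464.33 + 584.35 = 77048.68
Import duty = 77048.68 × 3.5% = 2696.70
Buyer bears (A): 584.35 + 613.01 + 304.39 + 1435.14 = 2936.89
Landed cost (A) = invoice 76464.33 + 2936.89 + duty 2696.70 = 82097.92
Supplier B (CIF):
The CIF price already equals the CIF value: 81687.45
Import duty = 81687.45 × 3.5% = 2859.06
Buyer bears (B): 613.01 + 304.39 + 1435.14 = 2352.54
Landed cost (B) = invoice 81687.45 + 2352.54 + duty 2859.06 = 86899.05
Difference = |82097.92 − 86899.05| = 4801.13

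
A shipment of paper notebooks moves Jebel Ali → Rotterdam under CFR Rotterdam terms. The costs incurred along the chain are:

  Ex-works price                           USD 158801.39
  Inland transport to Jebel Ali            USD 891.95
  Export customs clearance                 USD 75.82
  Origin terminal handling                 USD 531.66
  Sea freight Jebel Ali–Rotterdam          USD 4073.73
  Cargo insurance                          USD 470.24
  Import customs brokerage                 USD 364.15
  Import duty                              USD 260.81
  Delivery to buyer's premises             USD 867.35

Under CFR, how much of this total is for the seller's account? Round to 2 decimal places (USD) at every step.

Seller's account: USD 164374.55

CFR: the seller pays costs through ocean freight to the destination port, but not insurance.
Seller's account: goods 158801.39 + inland to port 891.95 + export clearance 75.82 + origin terminal 531.66 + freight 4073.73 = 164374.55
Buyer's account: insurance 470.24 + brokerage 364.15 + duty 260.81 + delivery 867.35 = 1962.55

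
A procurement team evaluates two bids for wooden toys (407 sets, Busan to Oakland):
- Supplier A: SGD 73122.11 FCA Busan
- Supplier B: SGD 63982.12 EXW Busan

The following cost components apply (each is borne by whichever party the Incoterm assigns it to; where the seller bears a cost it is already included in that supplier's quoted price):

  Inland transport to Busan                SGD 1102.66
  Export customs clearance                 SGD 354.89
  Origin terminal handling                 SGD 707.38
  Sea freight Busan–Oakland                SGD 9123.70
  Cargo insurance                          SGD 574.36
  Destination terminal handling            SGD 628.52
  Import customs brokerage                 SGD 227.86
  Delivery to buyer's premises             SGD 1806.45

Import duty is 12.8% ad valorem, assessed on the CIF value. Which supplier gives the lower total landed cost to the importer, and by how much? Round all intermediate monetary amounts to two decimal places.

Supplier A (FCA):
CIF value = FCA price + origin terminal + freight + insurance = 73122.11 + 707.38 + 9123.70 + 574.36 = 83527.55
Import duty = 83527.55 × 12.8% = 10691.53
Buyer bears (A): 707.38 + 9123.70 + 574.36 + 628.52 + 227.86 + 1806.45 = 13068.27
Landed cost (A) = invoice 73122.11 + 13068.27 + duty 10691.53 = 96881.91
Supplier B (EXW):
CIF value = EXW price + inland to port + export clearance + origin terminal + freight + insurance = 63982.12 + 1102.66 + 354.89 + 707.38 + 9123.70 + 574.36 = 75845.11
Import duty = 75845.11 × 12.8% = 9708.17
Buyer bears (B): 1102.66 + 354.89 + 707.38 + 9123.70 + 574.36 + 628.52 + 227.86 + 1806.45 = 14525.82
Landed cost (B) = invoice 63982.12 + 14525.82 + duty 9708.17 = 88216.11
Difference = |96881.91 − 88216.11| = 8665.80

Supplier B is cheaper by SGD 8665.80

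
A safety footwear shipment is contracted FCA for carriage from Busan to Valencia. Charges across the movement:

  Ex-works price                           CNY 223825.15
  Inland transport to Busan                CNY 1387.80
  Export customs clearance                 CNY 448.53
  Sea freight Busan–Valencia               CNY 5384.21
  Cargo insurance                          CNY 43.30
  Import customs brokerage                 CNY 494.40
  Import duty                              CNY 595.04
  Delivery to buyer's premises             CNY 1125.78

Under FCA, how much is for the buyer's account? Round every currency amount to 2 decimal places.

FCA: the seller delivers export-cleared goods to the carrier; the buyer bears costs from that point.
Seller's account: goods 223825.15 + inland to port 1387.80 + export clearance 448.53 = 225661.48
Buyer's account: freight 5384.21 + insurance 43.30 + brokerage 494.40 + duty 595.04 + delivery 1125.78 = 7642.73

Buyer's account: CNY 7642.73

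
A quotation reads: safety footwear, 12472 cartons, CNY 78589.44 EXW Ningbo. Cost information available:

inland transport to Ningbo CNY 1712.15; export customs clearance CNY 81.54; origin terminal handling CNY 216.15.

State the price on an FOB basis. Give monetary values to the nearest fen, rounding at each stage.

From EXW to FOB, the seller additionally bears: inland to port, export clearance, origin terminal.
FOB price = 78589.44 + 1712.15 + 81.54 + 216.15 = 80599.28

FOB price: CNY 80599.28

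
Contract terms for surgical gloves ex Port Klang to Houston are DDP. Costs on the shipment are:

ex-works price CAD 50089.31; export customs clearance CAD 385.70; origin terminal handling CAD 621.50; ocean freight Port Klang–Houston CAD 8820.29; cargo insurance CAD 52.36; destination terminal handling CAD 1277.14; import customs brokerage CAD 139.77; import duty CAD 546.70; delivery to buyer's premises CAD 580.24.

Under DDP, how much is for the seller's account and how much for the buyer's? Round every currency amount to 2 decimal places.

Seller: CAD 62513.01; buyer: CAD 0.00

DDP: the seller bears all costs including import duty.
Seller's account: goods 50089.31 + export clearance 385.70 + origin terminal 621.50 + freight 8820.29 + insurance 52.36 + destination terminal 1277.14 + brokerage 139.77 + duty 546.70 + delivery 580.24 = 62513.01
Buyer's account: 0.00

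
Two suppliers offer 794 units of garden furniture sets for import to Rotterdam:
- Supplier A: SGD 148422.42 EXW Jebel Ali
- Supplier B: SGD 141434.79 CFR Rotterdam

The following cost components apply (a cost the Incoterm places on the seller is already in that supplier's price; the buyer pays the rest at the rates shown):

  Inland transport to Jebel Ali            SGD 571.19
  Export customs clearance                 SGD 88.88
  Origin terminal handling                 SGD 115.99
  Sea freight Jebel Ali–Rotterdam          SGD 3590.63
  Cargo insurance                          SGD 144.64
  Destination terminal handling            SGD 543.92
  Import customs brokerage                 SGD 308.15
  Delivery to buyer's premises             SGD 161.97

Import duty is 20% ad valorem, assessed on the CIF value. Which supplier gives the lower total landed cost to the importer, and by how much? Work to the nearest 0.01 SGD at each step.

Supplier B is cheaper by SGD 13625.18

Supplier A (EXW):
CIF value = EXW price + inland to port + export clearance + origin terminal + freight + insurance = 148422.42 + 571.19 + 88.88 + 115.99 + 3590.63 + 144.64 = 152933.75
Import duty = 152933.75 × 20% = 30586.75
Buyer bears (A): 571.19 + 88.88 + 115.99 + 3590.63 + 144.64 + 543.92 + 308.15 + 161.97 = 5525.37
Landed cost (A) = invoice 148422.42 + 5525.37 + duty 30586.75 = 184534.54
Supplier B (CFR):
CIF value = CFR price + insurance = 141434.79 + 144.64 = 141579.43
Import duty = 141579.43 × 20% = 28315.89
Buyer bears (B): 144.64 + 543.92 + 308.15 + 161.97 = 1158.68
Landed cost (B) = invoice 141434.79 + 1158.68 + duty 28315.89 = 170909.36
Difference = |184534.54 − 170909.36| = 13625.18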